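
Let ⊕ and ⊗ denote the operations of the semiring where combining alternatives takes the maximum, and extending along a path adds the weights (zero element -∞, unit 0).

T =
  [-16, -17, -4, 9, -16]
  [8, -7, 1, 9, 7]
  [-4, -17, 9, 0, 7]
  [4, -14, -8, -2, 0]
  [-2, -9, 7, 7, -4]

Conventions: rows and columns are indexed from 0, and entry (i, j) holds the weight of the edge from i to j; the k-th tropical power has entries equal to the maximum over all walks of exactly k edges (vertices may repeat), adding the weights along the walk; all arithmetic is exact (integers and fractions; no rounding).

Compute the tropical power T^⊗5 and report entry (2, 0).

T^⊗2:
  [13, -5, 5, 7, 9]
  [13, -2, 14, 17, 9]
  [5, -2, 18, 14, 16]
  [2, -9, 7, 13, -1]
  [11, -7, 16, 7, 14]
T^⊗3:
  [11, 0, 16, 22, 12]
  [21, 3, 23, 22, 21]
  [18, 7, 27, 23, 25]
  [17, -1, 16, 11, 14]
  [12, 5, 25, 21, 23]
T^⊗4:
  [26, 8, 25, 20, 23]
  [26, 12, 32, 30, 30]
  [27, 16, 36, 32, 34]
  [15, 5, 25, 26, 23]
  [25, 14, 34, 30, 32]
T^⊗5:
  [24, 14, 34, 35, 32]
  [34, 21, 41, 37, 39]
  [36, 25, 45, 41, 43]
  [30, 14, 34, 30, 32]
  [34, 23, 43, 39, 41]
Key observation: the optimum is the walk 2->2->2->4->3->0, with weight 9 + 9 + 7 + 7 + 4 = 36.
Optimal value attained by: walk 2->2->2->4->3->0.
Answer: (T^⊗5)[2][0] = 36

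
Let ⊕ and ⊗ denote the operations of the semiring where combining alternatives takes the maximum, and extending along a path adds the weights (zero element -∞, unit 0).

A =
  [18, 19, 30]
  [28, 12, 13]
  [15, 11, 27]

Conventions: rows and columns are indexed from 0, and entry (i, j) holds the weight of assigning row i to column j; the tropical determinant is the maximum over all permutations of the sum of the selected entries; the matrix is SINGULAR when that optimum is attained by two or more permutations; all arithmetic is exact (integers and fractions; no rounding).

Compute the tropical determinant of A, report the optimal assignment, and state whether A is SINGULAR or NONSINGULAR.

σ = (0, 1, 2): 18 + 12 + 27 = 57
σ = (0, 2, 1): 18 + 13 + 11 = 42
σ = (1, 0, 2): 19 + 28 + 27 = 74
σ = (1, 2, 0): 19 + 13 + 15 = 47
σ = (2, 0, 1): 30 + 28 + 11 = 69
σ = (2, 1, 0): 30 + 12 + 15 = 57
Optimal value attained by: σ = (1, 0, 2).
Answer: det⊕(A) = 74; verdict: NONSINGULAR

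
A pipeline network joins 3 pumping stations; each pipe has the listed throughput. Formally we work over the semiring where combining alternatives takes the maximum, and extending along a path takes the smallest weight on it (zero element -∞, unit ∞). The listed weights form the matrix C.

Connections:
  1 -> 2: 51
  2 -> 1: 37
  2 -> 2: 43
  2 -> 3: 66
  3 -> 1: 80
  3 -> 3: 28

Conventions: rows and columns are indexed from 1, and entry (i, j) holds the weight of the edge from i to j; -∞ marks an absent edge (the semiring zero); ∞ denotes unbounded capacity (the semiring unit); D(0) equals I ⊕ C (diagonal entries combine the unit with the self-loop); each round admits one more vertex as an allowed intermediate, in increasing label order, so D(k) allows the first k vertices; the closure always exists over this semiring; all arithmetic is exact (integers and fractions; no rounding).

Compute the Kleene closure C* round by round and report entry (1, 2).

D(0):
  [∞, 51, -∞]
  [37, ∞, 66]
  [80, -∞, ∞]
D(1):
  [∞, 51, -∞]
  [37, ∞, 66]
  [80, 51, ∞]
D(2):
  [∞, 51, 51]
  [37, ∞, 66]
  [80, 51, ∞]
D(3):
  [∞, 51, 51]
  [66, ∞, 66]
  [80, 51, ∞]
Answer: C*[1][2] = 51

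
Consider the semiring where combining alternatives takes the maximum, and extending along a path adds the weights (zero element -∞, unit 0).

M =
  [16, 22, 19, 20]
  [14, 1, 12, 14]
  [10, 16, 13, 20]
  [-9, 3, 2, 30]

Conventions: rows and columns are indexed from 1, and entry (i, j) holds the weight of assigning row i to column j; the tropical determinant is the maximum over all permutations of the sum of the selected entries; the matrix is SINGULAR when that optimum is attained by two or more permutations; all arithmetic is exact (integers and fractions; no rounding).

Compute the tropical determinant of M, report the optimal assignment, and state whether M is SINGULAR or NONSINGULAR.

σ = (1, 2, 3, 4): 16 + 1 + 13 + 30 = 60
σ = (1, 2, 4, 3): 16 + 1 + 20 + 2 = 39
σ = (1, 3, 2, 4): 16 + 12 + 16 + 30 = 74
σ = (1, 3, 4, 2): 16 + 12 + 20 + 3 = 51
σ = (1, 4, 2, 3): 16 + 14 + 16 + 2 = 48
σ = (1, 4, 3, 2): 16 + 14 + 13 + 3 = 46
σ = (2, 1, 3, 4): 22 + 14 + 13 + 30 = 79
σ = (2, 1, 4, 3): 22 + 14 + 20 + 2 = 58
σ = (2, 3, 1, 4): 22 + 12 + 10 + 30 = 74
σ = (2, 3, 4, 1): 22 + 12 + 20 + (-9) = 45
σ = (2, 4, 1, 3): 22 + 14 + 10 + 2 = 48
σ = (2, 4, 3, 1): 22 + 14 + 13 + (-9) = 40
σ = (3, 1, 2, 4): 19 + 14 + 16 + 30 = 79
σ = (3, 1, 4, 2): 19 + 14 + 20 + 3 = 56
σ = (3, 2, 1, 4): 19 + 1 + 10 + 30 = 60
σ = (3, 2, 4, 1): 19 + 1 + 20 + (-9) = 31
σ = (3, 4, 1, 2): 19 + 14 + 10 + 3 = 46
σ = (3, 4, 2, 1): 19 + 14 + 16 + (-9) = 40
σ = (4, 1, 2, 3): 20 + 14 + 16 + 2 = 52
σ = (4, 1, 3, 2): 20 + 14 + 13 + 3 = 50
σ = (4, 2, 1, 3): 20 + 1 + 10 + 2 = 33
σ = (4, 2, 3, 1): 20 + 1 + 13 + (-9) = 25
σ = (4, 3, 1, 2): 20 + 12 + 10 + 3 = 45
σ = (4, 3, 2, 1): 20 + 12 + 16 + (-9) = 39
Optimal value attained by: σ = (2, 1, 3, 4).
Answer: det⊕(M) = 79; verdict: SINGULAR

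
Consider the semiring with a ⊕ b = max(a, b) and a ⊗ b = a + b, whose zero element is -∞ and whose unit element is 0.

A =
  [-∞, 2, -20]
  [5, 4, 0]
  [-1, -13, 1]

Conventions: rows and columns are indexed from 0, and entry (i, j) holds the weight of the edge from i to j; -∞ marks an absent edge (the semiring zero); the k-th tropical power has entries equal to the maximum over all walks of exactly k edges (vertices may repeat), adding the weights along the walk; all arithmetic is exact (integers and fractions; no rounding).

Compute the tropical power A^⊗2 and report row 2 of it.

A^⊗2:
  [7, 6, 2]
  [9, 8, 4]
  [0, 1, 2]
Answer: row 2 of A^⊗2 = [0, 1, 2]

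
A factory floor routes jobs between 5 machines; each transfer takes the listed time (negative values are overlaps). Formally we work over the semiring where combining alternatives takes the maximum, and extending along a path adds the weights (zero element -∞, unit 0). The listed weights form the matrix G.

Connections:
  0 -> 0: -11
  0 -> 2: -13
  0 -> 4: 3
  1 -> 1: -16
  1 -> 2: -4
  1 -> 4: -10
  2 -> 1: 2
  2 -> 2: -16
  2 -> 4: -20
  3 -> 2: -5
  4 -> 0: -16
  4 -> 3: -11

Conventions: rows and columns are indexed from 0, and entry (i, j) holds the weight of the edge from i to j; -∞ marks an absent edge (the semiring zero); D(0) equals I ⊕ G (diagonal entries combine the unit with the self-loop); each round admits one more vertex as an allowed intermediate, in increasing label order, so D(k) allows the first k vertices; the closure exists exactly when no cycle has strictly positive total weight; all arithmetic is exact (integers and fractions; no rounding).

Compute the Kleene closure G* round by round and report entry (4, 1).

D(0):
  [0, -∞, -13, -∞, 3]
  [-∞, 0, -4, -∞, -10]
  [-∞, 2, 0, -∞, -20]
  [-∞, -∞, -5, 0, -∞]
  [-16, -∞, -∞, -11, 0]
D(1):
  [0, -∞, -13, -∞, 3]
  [-∞, 0, -4, -∞, -10]
  [-∞, 2, 0, -∞, -20]
  [-∞, -∞, -5, 0, -∞]
  [-16, -∞, -29, -11, 0]
D(2):
  [0, -∞, -13, -∞, 3]
  [-∞, 0, -4, -∞, -10]
  [-∞, 2, 0, -∞, -8]
  [-∞, -∞, -5, 0, -∞]
  [-16, -∞, -29, -11, 0]
D(3):
  [0, -11, -13, -∞, 3]
  [-∞, 0, -4, -∞, -10]
  [-∞, 2, 0, -∞, -8]
  [-∞, -3, -5, 0, -13]
  [-16, -27, -29, -11, 0]
D(4):
  [0, -11, -13, -∞, 3]
  [-∞, 0, -4, -∞, -10]
  [-∞, 2, 0, -∞, -8]
  [-∞, -3, -5, 0, -13]
  [-16, -14, -16, -11, 0]
D(5):
  [0, -11, -13, -8, 3]
  [-26, 0, -4, -21, -10]
  [-24, 2, 0, -19, -8]
  [-29, -3, -5, 0, -13]
  [-16, -14, -16, -11, 0]
Answer: G*[4][1] = -14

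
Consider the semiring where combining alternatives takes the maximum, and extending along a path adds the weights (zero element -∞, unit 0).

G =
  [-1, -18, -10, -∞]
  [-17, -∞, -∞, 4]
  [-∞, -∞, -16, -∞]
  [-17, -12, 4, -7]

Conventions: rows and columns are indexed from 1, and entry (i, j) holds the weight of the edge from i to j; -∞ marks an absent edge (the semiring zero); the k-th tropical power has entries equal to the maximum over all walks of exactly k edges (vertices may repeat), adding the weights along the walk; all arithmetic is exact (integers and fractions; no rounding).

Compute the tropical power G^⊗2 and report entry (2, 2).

G^⊗2:
  [-2, -19, -11, -14]
  [-13, -8, 8, -3]
  [-∞, -∞, -32, -∞]
  [-18, -19, -3, -8]
Key observation: the optimum is the walk 2->4->2, with weight 4 + (-12) = -8.
Optimal value attained by: walk 2->4->2.
Answer: (G^⊗2)[2][2] = -8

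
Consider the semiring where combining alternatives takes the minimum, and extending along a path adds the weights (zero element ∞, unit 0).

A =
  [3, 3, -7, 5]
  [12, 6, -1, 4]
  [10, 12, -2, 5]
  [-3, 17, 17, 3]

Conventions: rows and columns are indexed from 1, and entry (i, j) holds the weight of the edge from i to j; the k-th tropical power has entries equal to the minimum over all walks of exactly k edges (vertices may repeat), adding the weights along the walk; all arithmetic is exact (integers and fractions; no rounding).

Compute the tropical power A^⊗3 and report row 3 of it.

A^⊗2:
  [2, 5, -9, -2]
  [1, 11, -3, 4]
  [2, 10, -4, 3]
  [0, 0, -10, 2]
A^⊗3:
  [-5, 3, -11, -4]
  [1, 4, -6, 2]
  [0, 5, -6, 1]
  [-1, 2, -12, -5]
Answer: row 3 of A^⊗3 = [0, 5, -6, 1]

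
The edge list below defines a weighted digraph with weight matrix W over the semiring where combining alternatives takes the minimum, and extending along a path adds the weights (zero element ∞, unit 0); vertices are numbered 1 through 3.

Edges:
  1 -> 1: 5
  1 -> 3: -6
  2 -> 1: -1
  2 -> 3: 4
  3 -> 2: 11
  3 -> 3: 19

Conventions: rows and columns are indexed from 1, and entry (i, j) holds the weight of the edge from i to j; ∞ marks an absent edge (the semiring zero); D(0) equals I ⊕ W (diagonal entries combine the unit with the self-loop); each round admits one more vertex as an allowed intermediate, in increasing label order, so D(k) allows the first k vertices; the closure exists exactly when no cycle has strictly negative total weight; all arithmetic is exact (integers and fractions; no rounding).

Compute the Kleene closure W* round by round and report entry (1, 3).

D(0):
  [0, ∞, -6]
  [-1, 0, 4]
  [∞, 11, 0]
D(1):
  [0, ∞, -6]
  [-1, 0, -7]
  [∞, 11, 0]
D(2):
  [0, ∞, -6]
  [-1, 0, -7]
  [10, 11, 0]
D(3):
  [0, 5, -6]
  [-1, 0, -7]
  [10, 11, 0]
Answer: W*[1][3] = -6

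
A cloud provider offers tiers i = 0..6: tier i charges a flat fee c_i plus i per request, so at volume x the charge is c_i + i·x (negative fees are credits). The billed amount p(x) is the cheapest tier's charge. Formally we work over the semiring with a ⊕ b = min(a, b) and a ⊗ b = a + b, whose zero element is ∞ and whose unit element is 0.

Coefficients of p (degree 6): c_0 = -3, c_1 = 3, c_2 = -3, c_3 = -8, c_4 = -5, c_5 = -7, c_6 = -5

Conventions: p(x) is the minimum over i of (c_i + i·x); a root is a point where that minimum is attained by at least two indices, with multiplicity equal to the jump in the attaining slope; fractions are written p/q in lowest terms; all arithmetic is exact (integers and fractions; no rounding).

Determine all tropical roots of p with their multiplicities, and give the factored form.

hull edge (i=0, c=-3) to (i=3, c=-8): slope -5/3, span 3
hull edge (i=3, c=-8) to (i=5, c=-7): slope 1/2, span 2
hull edge (i=5, c=-7) to (i=6, c=-5): slope 2, span 1
Factored form: p(x) = -5 ⊗ (x ⊕ (-2)) ⊗ (x ⊕ (-1/2)) ⊗ (x ⊕ (-1/2)) ⊗ (x ⊕ 5/3) ⊗ (x ⊕ 5/3) ⊗ (x ⊕ 5/3)
Answer: roots = -2 (mult 1), -1/2 (mult 2), 5/3 (mult 3)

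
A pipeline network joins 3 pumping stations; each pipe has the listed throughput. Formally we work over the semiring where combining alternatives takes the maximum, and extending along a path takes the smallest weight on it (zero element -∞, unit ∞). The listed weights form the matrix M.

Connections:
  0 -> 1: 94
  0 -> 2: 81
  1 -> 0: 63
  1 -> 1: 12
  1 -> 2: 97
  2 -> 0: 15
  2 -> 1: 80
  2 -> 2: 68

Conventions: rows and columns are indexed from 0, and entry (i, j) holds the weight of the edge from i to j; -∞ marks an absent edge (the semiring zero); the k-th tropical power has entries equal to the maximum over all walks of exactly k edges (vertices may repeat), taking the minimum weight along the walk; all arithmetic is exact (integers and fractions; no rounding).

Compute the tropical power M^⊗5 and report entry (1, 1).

M^⊗2:
  [63, 80, 94]
  [15, 80, 68]
  [63, 68, 80]
M^⊗3:
  [63, 80, 80]
  [63, 68, 80]
  [63, 80, 68]
M^⊗4:
  [63, 80, 80]
  [63, 80, 68]
  [63, 68, 80]
M^⊗5:
  [63, 80, 80]
  [63, 68, 80]
  [63, 80, 68]
Key observation: the optimum is the walk 1->2->1->2->2->1, with weight 97 min 80 min 97 min 68 min 80 = 68.
Optimal value attained by: walk 1->2->1->2->2->1.
Answer: (M^⊗5)[1][1] = 68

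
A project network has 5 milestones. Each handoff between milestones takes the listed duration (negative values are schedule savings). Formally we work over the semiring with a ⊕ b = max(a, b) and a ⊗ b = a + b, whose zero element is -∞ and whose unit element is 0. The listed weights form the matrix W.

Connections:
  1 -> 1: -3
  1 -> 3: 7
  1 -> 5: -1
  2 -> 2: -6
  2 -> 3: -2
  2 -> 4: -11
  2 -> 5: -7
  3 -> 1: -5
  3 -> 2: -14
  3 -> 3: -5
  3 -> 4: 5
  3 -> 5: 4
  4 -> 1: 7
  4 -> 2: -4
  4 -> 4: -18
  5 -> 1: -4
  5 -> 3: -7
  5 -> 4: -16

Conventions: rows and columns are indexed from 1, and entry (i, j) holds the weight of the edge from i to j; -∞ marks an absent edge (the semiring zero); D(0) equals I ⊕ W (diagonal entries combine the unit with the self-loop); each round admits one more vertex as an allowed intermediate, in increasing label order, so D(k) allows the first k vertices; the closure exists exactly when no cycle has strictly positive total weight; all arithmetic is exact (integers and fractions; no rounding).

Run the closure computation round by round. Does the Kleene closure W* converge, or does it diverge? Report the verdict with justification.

D(0):
  [0, -∞, 7, -∞, -1]
  [-∞, 0, -2, -11, -7]
  [-5, -14, 0, 5, 4]
  [7, -4, -∞, 0, -∞]
  [-4, -∞, -7, -16, 0]
Detection: at round 1, diagonal entry (3, 3) turns strictly positive.
Key observation: the cycle 3->1->3 has total weight (-5) + 7, which is strictly positive.
Answer: DIVERGES — positive cycle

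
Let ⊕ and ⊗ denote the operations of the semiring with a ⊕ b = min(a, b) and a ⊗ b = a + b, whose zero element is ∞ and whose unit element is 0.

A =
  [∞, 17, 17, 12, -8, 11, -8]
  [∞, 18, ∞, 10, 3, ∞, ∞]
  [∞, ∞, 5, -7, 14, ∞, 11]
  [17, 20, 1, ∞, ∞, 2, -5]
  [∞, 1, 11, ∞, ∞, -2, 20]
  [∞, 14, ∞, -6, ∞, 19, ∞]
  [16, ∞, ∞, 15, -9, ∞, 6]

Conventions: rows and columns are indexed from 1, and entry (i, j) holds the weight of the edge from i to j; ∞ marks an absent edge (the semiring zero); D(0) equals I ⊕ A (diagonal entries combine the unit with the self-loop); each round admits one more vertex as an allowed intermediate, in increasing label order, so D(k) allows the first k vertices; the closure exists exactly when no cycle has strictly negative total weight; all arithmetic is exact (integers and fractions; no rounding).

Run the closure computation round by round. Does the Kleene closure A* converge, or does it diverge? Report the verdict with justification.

D(0):
  [0, 17, 17, 12, -8, 11, -8]
  [∞, 0, ∞, 10, 3, ∞, ∞]
  [∞, ∞, 0, -7, 14, ∞, 11]
  [17, 20, 1, 0, ∞, 2, -5]
  [∞, 1, 11, ∞, 0, -2, 20]
  [∞, 14, ∞, -6, ∞, 0, ∞]
  [16, ∞, ∞, 15, -9, ∞, 0]
D(1):
  [0, 17, 17, 12, -8, 11, -8]
  [∞, 0, ∞, 10, 3, ∞, ∞]
  [∞, ∞, 0, -7, 14, ∞, 11]
  [17, 20, 1, 0, 9, 2, -5]
  [∞, 1, 11, ∞, 0, -2, 20]
  [∞, 14, ∞, -6, ∞, 0, ∞]
  [16, 33, 33, 15, -9, 27, 0]
D(2):
  [0, 17, 17, 12, -8, 11, -8]
  [∞, 0, ∞, 10, 3, ∞, ∞]
  [∞, ∞, 0, -7, 14, ∞, 11]
  [17, 20, 1, 0, 9, 2, -5]
  [∞, 1, 11, 11, 0, -2, 20]
  [∞, 14, ∞, -6, 17, 0, ∞]
  [16, 33, 33, 15, -9, 27, 0]
Detection: at round 3, diagonal entry (4, 4) turns strictly negative.
Key observation: the cycle 4->3->4 has total weight 1 + (-7), which is strictly negative.
Answer: DIVERGES — negative cycle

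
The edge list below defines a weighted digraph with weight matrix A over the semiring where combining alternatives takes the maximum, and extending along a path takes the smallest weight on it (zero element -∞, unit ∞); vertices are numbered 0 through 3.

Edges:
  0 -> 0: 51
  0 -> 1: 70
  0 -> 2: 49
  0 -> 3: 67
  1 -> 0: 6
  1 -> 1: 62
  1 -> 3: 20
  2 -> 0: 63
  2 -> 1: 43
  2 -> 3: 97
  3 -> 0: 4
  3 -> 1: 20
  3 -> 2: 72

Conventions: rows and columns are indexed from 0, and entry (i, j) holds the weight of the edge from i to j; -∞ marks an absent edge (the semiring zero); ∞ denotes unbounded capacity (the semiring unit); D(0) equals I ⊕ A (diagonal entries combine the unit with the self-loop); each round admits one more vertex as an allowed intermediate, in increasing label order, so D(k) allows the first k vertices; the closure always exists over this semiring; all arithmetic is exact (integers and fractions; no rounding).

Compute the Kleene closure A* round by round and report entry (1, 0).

D(0):
  [∞, 70, 49, 67]
  [6, ∞, -∞, 20]
  [63, 43, ∞, 97]
  [4, 20, 72, ∞]
D(1):
  [∞, 70, 49, 67]
  [6, ∞, 6, 20]
  [63, 63, ∞, 97]
  [4, 20, 72, ∞]
D(2):
  [∞, 70, 49, 67]
  [6, ∞, 6, 20]
  [63, 63, ∞, 97]
  [6, 20, 72, ∞]
D(3):
  [∞, 70, 49, 67]
  [6, ∞, 6, 20]
  [63, 63, ∞, 97]
  [63, 63, 72, ∞]
D(4):
  [∞, 70, 67, 67]
  [20, ∞, 20, 20]
  [63, 63, ∞, 97]
  [63, 63, 72, ∞]
Answer: A*[1][0] = 20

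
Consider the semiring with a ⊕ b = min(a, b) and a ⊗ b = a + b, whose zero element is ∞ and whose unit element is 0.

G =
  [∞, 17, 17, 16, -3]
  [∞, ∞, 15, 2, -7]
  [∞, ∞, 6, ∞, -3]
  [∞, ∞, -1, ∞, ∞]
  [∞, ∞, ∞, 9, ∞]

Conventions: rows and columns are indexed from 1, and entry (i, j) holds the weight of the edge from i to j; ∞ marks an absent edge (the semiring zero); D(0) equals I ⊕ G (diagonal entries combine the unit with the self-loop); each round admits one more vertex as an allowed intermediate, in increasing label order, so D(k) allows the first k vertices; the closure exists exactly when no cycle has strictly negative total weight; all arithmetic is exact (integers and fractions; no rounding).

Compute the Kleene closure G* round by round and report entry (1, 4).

D(0):
  [0, 17, 17, 16, -3]
  [∞, 0, 15, 2, -7]
  [∞, ∞, 0, ∞, -3]
  [∞, ∞, -1, 0, ∞]
  [∞, ∞, ∞, 9, 0]
D(1):
  [0, 17, 17, 16, -3]
  [∞, 0, 15, 2, -7]
  [∞, ∞, 0, ∞, -3]
  [∞, ∞, -1, 0, ∞]
  [∞, ∞, ∞, 9, 0]
D(2):
  [0, 17, 17, 16, -3]
  [∞, 0, 15, 2, -7]
  [∞, ∞, 0, ∞, -3]
  [∞, ∞, -1, 0, ∞]
  [∞, ∞, ∞, 9, 0]
D(3):
  [0, 17, 17, 16, -3]
  [∞, 0, 15, 2, -7]
  [∞, ∞, 0, ∞, -3]
  [∞, ∞, -1, 0, -4]
  [∞, ∞, ∞, 9, 0]
D(4):
  [0, 17, 15, 16, -3]
  [∞, 0, 1, 2, -7]
  [∞, ∞, 0, ∞, -3]
  [∞, ∞, -1, 0, -4]
  [∞, ∞, 8, 9, 0]
D(5):
  [0, 17, 5, 6, -3]
  [∞, 0, 1, 2, -7]
  [∞, ∞, 0, 6, -3]
  [∞, ∞, -1, 0, -4]
  [∞, ∞, 8, 9, 0]
Answer: G*[1][4] = 6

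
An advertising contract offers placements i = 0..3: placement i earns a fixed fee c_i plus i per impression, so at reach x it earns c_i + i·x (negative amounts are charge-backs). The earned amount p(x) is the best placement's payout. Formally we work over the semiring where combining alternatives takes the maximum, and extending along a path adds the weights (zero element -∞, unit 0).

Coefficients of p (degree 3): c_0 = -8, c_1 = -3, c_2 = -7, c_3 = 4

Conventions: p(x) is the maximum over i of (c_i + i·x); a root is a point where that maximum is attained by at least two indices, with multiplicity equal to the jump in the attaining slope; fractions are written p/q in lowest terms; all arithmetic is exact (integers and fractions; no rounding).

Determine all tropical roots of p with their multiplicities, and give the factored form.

hull edge (i=0, c=-8) to (i=1, c=-3): slope 5, span 1
hull edge (i=1, c=-3) to (i=3, c=4): slope 7/2, span 2
Factored form: p(x) = 4 ⊗ (x ⊕ (-5)) ⊗ (x ⊕ (-7/2)) ⊗ (x ⊕ (-7/2))
Answer: roots = -5 (mult 1), -7/2 (mult 2)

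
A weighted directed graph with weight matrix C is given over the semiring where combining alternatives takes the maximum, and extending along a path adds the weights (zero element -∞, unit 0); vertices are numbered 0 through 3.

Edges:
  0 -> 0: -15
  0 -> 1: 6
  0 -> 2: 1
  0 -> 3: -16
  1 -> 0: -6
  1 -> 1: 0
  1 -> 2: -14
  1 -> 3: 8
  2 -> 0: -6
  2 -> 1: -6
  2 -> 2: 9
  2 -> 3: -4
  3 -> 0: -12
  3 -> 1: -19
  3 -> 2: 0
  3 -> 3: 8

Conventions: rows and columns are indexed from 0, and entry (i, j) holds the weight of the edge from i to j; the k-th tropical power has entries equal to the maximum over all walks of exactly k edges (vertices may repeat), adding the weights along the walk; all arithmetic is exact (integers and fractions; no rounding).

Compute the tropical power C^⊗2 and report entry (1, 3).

C^⊗2:
  [0, 6, 10, 14]
  [-4, 0, 8, 16]
  [3, 3, 18, 5]
  [-4, -6, 9, 16]
Key observation: the optimum is the walk 1->3->3, with weight 8 + 8 = 16.
Optimal value attained by: walk 1->3->3.
Answer: (C^⊗2)[1][3] = 16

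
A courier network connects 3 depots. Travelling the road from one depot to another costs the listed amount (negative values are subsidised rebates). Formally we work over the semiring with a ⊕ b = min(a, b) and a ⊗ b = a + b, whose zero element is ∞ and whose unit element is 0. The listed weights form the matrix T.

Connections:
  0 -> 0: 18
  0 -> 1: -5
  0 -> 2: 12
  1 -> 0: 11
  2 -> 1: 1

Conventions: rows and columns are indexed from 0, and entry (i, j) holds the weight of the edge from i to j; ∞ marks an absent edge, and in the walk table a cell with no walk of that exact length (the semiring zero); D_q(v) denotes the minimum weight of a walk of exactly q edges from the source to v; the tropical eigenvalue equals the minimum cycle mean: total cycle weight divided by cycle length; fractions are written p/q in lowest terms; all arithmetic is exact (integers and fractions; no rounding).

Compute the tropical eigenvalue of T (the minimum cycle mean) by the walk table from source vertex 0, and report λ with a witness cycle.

q=0: [0, ∞, ∞]
q=1: [18, -5, 12]
q=2: [6, 13, 30]
q=3: [24, 1, 18]
Optimal cycle mean attained by: cycle 0->1->0, total (-5) + 11, length 2.
Answer: λ = 3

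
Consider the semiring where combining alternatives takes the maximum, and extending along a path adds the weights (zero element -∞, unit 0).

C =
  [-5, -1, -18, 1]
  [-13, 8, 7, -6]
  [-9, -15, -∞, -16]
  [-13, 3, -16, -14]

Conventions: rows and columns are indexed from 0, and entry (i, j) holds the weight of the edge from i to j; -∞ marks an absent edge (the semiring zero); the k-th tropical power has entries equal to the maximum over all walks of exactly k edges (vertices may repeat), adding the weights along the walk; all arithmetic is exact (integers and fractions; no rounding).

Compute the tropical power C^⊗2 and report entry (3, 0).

C^⊗2:
  [-10, 7, 6, -4]
  [-2, 16, 15, 2]
  [-14, -7, -8, -8]
  [-10, 11, 10, -3]
Key observation: the optimum is the walk 3->1->0, with weight 3 + (-13) = -10.
Optimal value attained by: walk 3->1->0.
Answer: (C^⊗2)[3][0] = -10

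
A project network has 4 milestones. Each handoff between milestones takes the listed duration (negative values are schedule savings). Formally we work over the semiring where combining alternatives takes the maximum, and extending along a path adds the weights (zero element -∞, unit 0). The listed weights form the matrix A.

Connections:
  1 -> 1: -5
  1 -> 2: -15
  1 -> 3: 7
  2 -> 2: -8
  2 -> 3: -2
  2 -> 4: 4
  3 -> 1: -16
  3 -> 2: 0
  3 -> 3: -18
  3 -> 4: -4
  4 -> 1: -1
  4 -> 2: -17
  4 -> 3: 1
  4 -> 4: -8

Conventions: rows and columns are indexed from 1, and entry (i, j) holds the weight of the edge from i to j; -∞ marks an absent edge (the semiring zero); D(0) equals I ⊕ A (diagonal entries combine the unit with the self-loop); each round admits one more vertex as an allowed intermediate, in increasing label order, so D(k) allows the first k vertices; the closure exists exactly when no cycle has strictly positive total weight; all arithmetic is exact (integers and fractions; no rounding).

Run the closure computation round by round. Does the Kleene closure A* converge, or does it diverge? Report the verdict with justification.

D(0):
  [0, -15, 7, -∞]
  [-∞, 0, -2, 4]
  [-16, 0, 0, -4]
  [-1, -17, 1, 0]
D(1):
  [0, -15, 7, -∞]
  [-∞, 0, -2, 4]
  [-16, 0, 0, -4]
  [-1, -16, 6, 0]
D(2):
  [0, -15, 7, -11]
  [-∞, 0, -2, 4]
  [-16, 0, 0, 4]
  [-1, -16, 6, 0]
Detection: at round 3, diagonal entry (4, 4) turns strictly positive.
Key observation: the cycle 4->1->3->2->4 has total weight (-1) + 7 + 0 + 4, which is strictly positive.
Answer: DIVERGES — positive cycle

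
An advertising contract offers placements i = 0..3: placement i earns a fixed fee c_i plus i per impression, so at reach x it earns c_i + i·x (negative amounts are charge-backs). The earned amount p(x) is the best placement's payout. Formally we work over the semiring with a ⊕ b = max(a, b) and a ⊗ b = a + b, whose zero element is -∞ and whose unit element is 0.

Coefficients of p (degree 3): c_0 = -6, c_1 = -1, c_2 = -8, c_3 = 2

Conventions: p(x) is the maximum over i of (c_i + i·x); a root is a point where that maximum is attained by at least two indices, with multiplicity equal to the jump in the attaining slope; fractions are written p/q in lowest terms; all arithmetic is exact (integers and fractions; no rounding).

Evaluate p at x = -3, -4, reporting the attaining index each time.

p(-3) = max(-6+0·(-3)=-6, -1+1·(-3)=-4, -8+2·(-3)=-14, 2+3·(-3)=-7) = -4 (attained by i=1)
p(-4) = max(-6+0·(-4)=-6, -1+1·(-4)=-5, -8+2·(-4)=-16, 2+3·(-4)=-10) = -5 (attained by i=1)
Answer: p(-3) = -4; p(-4) = -5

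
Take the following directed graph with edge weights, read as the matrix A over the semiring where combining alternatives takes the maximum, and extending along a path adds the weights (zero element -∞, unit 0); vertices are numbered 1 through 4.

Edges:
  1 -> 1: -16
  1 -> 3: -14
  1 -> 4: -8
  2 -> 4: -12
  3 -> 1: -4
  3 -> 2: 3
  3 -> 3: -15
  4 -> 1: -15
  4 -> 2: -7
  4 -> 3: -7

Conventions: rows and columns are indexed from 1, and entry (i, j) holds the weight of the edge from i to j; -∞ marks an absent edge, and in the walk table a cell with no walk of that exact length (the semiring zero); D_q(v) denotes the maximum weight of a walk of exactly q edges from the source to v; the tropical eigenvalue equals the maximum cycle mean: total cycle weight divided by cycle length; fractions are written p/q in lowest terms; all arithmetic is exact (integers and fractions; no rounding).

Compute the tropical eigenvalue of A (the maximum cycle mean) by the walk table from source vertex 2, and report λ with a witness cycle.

q=0: [-∞, 0, -∞, -∞]
q=1: [-∞, -∞, -∞, -12]
q=2: [-27, -19, -19, -∞]
q=3: [-23, -16, -34, -31]
q=4: [-38, -31, -37, -28]
Optimal cycle mean attained by: cycle 2->4->3->2, total (-12) + (-7) + 3, length 3.
Answer: λ = -16/3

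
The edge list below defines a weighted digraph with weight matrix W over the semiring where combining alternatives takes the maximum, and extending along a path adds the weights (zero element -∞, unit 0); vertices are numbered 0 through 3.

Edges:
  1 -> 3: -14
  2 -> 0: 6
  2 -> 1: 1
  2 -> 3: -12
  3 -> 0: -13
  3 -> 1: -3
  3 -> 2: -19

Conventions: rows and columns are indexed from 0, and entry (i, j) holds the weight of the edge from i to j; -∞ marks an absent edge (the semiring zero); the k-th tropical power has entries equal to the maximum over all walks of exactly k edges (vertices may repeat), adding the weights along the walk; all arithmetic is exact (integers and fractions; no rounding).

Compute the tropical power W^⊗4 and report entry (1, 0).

W^⊗2:
  [-∞, -∞, -∞, -∞]
  [-27, -17, -33, -∞]
  [-25, -15, -31, -13]
  [-13, -18, -∞, -17]
W^⊗3:
  [-∞, -∞, -∞, -∞]
  [-27, -32, -∞, -31]
  [-25, -16, -32, -29]
  [-30, -20, -36, -32]
W^⊗4:
  [-∞, -∞, -∞, -∞]
  [-44, -34, -50, -46]
  [-26, -31, -48, -30]
  [-30, -35, -51, -34]
Key observation: the optimum is the walk 1->3->1->3->0, with weight (-14) + (-3) + (-14) + (-13) = -44.
Optimal value attained by: walk 1->3->1->3->0.
Answer: (W^⊗4)[1][0] = -44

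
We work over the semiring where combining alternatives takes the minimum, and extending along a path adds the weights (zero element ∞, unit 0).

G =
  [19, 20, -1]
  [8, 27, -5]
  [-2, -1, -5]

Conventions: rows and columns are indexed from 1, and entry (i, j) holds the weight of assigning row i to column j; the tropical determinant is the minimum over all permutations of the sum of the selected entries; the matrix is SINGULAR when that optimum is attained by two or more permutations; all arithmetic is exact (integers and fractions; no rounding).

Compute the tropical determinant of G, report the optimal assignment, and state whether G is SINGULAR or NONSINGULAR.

σ = (1, 2, 3): 19 + 27 + (-5) = 41
σ = (1, 3, 2): 19 + (-5) + (-1) = 13
σ = (2, 1, 3): 20 + 8 + (-5) = 23
σ = (2, 3, 1): 20 + (-5) + (-2) = 13
σ = (3, 1, 2): (-1) + 8 + (-1) = 6
σ = (3, 2, 1): (-1) + 27 + (-2) = 24
Optimal value attained by: σ = (3, 1, 2).
Answer: det⊕(G) = 6; verdict: NONSINGULAR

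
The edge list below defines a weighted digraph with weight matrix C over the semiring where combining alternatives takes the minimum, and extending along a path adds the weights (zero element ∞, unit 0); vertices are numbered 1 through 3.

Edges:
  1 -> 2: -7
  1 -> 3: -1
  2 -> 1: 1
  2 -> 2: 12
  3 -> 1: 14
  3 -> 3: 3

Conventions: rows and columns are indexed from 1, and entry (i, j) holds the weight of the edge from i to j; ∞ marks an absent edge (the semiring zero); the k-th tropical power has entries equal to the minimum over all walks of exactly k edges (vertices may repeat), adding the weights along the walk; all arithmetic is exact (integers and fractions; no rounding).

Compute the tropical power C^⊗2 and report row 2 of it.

C^⊗2:
  [-6, 5, 2]
  [13, -6, 0]
  [17, 7, 6]
Answer: row 2 of C^⊗2 = [13, -6, 0]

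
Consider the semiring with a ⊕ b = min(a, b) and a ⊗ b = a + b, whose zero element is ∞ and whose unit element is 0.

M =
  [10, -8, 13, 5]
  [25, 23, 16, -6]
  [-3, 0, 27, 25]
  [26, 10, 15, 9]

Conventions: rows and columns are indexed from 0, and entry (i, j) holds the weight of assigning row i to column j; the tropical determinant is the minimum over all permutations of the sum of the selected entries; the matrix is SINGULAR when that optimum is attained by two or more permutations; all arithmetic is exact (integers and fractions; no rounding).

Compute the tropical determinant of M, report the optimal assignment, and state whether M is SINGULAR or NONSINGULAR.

σ = (0, 1, 2, 3): 10 + 23 + 27 + 9 = 69
σ = (0, 1, 3, 2): 10 + 23 + 25 + 15 = 73
σ = (0, 2, 1, 3): 10 + 16 + 0 + 9 = 35
σ = (0, 2, 3, 1): 10 + 16 + 25 + 10 = 61
σ = (0, 3, 1, 2): 10 + (-6) + 0 + 15 = 19
σ = (0, 3, 2, 1): 10 + (-6) + 27 + 10 = 41
σ = (1, 0, 2, 3): (-8) + 25 + 27 + 9 = 53
σ = (1, 0, 3, 2): (-8) + 25 + 25 + 15 = 57
σ = (1, 2, 0, 3): (-8) + 16 + (-3) + 9 = 14
σ = (1, 2, 3, 0): (-8) + 16 + 25 + 26 = 59
σ = (1, 3, 0, 2): (-8) + (-6) + (-3) + 15 = -2
σ = (1, 3, 2, 0): (-8) + (-6) + 27 + 26 = 39
σ = (2, 0, 1, 3): 13 + 25 + 0 + 9 = 47
σ = (2, 0, 3, 1): 13 + 25 + 25 + 10 = 73
σ = (2, 1, 0, 3): 13 + 23 + (-3) + 9 = 42
σ = (2, 1, 3, 0): 13 + 23 + 25 + 26 = 87
σ = (2, 3, 0, 1): 13 + (-6) + (-3) + 10 = 14
σ = (2, 3, 1, 0): 13 + (-6) + 0 + 26 = 33
σ = (3, 0, 1, 2): 5 + 25 + 0 + 15 = 45
σ = (3, 0, 2, 1): 5 + 25 + 27 + 10 = 67
σ = (3, 1, 0, 2): 5 + 23 + (-3) + 15 = 40
σ = (3, 1, 2, 0): 5 + 23 + 27 + 26 = 81
σ = (3, 2, 0, 1): 5 + 16 + (-3) + 10 = 28
σ = (3, 2, 1, 0): 5 + 16 + 0 + 26 = 47
Optimal value attained by: σ = (1, 3, 0, 2).
Answer: det⊕(M) = -2; verdict: NONSINGULAR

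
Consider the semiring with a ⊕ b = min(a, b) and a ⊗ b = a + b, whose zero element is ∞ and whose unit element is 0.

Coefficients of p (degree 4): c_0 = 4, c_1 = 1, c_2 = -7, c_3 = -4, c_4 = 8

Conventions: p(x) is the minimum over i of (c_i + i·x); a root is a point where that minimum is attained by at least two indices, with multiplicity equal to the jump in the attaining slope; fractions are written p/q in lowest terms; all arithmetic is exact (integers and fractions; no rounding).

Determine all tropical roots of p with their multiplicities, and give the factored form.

hull edge (i=0, c=4) to (i=2, c=-7): slope -11/2, span 2
hull edge (i=2, c=-7) to (i=3, c=-4): slope 3, span 1
hull edge (i=3, c=-4) to (i=4, c=8): slope 12, span 1
Factored form: p(x) = 8 ⊗ (x ⊕ (-12)) ⊗ (x ⊕ (-3)) ⊗ (x ⊕ 11/2) ⊗ (x ⊕ 11/2)
Answer: roots = -12 (mult 1), -3 (mult 1), 11/2 (mult 2)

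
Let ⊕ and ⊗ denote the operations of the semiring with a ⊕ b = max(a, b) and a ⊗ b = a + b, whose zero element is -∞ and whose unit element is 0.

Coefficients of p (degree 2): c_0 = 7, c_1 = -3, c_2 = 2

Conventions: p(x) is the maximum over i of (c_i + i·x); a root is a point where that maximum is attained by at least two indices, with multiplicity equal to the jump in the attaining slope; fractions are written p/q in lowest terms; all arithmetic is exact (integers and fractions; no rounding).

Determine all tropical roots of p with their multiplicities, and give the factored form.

hull edge (i=0, c=7) to (i=2, c=2): slope -5/2, span 2
Factored form: p(x) = 2 ⊗ (x ⊕ 5/2) ⊗ (x ⊕ 5/2)
Answer: roots = 5/2 (mult 2)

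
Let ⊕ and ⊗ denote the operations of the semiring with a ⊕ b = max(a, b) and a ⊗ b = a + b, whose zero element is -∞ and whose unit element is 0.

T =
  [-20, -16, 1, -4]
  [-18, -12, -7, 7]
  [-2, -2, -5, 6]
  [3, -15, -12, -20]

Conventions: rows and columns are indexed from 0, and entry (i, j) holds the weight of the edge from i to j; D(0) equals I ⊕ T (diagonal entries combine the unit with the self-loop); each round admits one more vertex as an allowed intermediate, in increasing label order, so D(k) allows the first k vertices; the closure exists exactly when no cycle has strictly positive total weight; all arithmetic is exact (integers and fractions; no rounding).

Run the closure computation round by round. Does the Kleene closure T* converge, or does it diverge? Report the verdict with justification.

D(0):
  [0, -16, 1, -4]
  [-18, 0, -7, 7]
  [-2, -2, 0, 6]
  [3, -15, -12, 0]
D(1):
  [0, -16, 1, -4]
  [-18, 0, -7, 7]
  [-2, -2, 0, 6]
  [3, -13, 4, 0]
D(2):
  [0, -16, 1, -4]
  [-18, 0, -7, 7]
  [-2, -2, 0, 6]
  [3, -13, 4, 0]
Detection: at round 3, diagonal entry (3, 3) turns strictly positive.
Key observation: the cycle 3->0->2->1->3 has total weight 3 + 1 + (-2) + 7, which is strictly positive.
Answer: DIVERGES — positive cycle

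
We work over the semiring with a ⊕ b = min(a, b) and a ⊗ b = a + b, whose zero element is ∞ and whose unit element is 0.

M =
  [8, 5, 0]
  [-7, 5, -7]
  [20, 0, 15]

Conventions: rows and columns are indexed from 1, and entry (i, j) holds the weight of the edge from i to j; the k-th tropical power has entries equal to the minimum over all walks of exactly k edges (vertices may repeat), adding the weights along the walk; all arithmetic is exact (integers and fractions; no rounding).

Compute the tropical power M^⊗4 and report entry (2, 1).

M^⊗2:
  [-2, 0, -2]
  [-2, -7, -7]
  [-7, 5, -7]
M^⊗3:
  [-7, -2, -7]
  [-14, -7, -14]
  [-2, -7, -7]
M^⊗4:
  [-9, -7, -9]
  [-14, -14, -14]
  [-14, -7, -14]
Key observation: the optimum is the walk 2->1->3->2->1, with weight (-7) + 0 + 0 + (-7) = -14.
Optimal value attained by: walk 2->1->3->2->1.
Answer: (M^⊗4)[2][1] = -14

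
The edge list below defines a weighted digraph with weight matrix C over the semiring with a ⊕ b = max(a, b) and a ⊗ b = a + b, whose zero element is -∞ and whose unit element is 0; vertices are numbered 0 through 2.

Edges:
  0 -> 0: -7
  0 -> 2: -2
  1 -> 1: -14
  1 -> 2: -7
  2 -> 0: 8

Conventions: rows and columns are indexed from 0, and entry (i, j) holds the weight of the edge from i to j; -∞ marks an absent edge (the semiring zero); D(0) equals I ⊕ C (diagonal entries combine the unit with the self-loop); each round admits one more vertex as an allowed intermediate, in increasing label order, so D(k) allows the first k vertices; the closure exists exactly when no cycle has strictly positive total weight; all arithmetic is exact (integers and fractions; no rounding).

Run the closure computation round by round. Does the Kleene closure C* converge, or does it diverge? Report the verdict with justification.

D(0):
  [0, -∞, -2]
  [-∞, 0, -7]
  [8, -∞, 0]
Detection: at round 1, diagonal entry (2, 2) turns strictly positive.
Key observation: the cycle 2->0->2 has total weight 8 + (-2), which is strictly positive.
Answer: DIVERGES — positive cycle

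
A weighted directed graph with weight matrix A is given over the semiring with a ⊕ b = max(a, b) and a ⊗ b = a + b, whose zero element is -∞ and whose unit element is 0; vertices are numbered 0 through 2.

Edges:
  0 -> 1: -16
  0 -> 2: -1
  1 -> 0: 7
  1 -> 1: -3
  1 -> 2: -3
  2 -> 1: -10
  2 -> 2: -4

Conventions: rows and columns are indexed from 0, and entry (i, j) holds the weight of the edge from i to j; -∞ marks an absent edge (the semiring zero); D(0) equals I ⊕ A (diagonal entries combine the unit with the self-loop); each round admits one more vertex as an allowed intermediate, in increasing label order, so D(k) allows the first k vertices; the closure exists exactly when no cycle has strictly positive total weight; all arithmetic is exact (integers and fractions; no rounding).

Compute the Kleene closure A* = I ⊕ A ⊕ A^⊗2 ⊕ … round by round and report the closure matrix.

D(0):
  [0, -16, -1]
  [7, 0, -3]
  [-∞, -10, 0]
D(1):
  [0, -16, -1]
  [7, 0, 6]
  [-∞, -10, 0]
D(2):
  [0, -16, -1]
  [7, 0, 6]
  [-3, -10, 0]
D(3):
  [0, -11, -1]
  [7, 0, 6]
  [-3, -10, 0]
Answer: A* = [[0, -11, -1], [7, 0, 6], [-3, -10, 0]]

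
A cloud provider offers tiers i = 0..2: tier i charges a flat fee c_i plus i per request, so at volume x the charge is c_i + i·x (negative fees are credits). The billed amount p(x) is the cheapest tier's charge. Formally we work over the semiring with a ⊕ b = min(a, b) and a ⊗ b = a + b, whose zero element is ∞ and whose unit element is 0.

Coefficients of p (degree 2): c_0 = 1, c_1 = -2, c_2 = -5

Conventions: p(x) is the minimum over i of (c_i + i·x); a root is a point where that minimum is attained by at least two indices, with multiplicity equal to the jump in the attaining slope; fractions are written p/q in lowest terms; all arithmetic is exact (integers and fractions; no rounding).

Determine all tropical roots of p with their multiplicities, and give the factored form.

hull edge (i=0, c=1) to (i=2, c=-5): slope -3, span 2
Factored form: p(x) = -5 ⊗ (x ⊕ 3) ⊗ (x ⊕ 3)
Answer: roots = 3 (mult 2)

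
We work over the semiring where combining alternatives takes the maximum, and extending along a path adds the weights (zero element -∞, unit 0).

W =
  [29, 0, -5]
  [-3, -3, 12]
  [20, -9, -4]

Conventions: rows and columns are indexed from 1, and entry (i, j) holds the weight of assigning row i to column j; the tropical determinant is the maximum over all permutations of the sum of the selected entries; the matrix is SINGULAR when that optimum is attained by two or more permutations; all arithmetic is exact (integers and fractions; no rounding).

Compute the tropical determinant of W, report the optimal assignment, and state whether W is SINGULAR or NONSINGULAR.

σ = (1, 2, 3): 29 + (-3) + (-4) = 22
σ = (1, 3, 2): 29 + 12 + (-9) = 32
σ = (2, 1, 3): 0 + (-3) + (-4) = -7
σ = (2, 3, 1): 0 + 12 + 20 = 32
σ = (3, 1, 2): (-5) + (-3) + (-9) = -17
σ = (3, 2, 1): (-5) + (-3) + 20 = 12
Optimal value attained by: σ = (1, 3, 2).
Answer: det⊕(W) = 32; verdict: SINGULAR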